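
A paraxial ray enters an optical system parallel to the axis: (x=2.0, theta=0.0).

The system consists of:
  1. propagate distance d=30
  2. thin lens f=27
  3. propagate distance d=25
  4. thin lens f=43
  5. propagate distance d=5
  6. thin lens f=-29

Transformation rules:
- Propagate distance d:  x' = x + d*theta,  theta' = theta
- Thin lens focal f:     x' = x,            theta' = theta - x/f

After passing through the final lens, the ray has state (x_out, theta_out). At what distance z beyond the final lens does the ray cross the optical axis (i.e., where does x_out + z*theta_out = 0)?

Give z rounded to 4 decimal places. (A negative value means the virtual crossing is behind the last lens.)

Answer: -2.7916

Derivation:
Initial: x=2.0000 theta=0.0000
After 1 (propagate distance d=30): x=2.0000 theta=0.0000
After 2 (thin lens f=27): x=2.0000 theta=-2/27 (≈-0.0741)
After 3 (propagate distance d=25): x=4/27 (≈0.1481) theta=-2/27 (≈-0.0741)
After 4 (thin lens f=43): x=4/27 (≈0.1481) theta=-10/129 (≈-0.0775)
After 5 (propagate distance d=5): x=-278/1161 (≈-0.2394) theta=-10/129 (≈-0.0775)
After 6 (thin lens f=-29): x=-278/1161 (≈-0.2394) theta=-2888/33669 (≈-0.0858)
z_focus = -x_out/theta_out = -(-278/1161)/(-2888/33669) = -4031/1444 ≈ -2.7916
Rounded to 4 decimal places: z = -2.7916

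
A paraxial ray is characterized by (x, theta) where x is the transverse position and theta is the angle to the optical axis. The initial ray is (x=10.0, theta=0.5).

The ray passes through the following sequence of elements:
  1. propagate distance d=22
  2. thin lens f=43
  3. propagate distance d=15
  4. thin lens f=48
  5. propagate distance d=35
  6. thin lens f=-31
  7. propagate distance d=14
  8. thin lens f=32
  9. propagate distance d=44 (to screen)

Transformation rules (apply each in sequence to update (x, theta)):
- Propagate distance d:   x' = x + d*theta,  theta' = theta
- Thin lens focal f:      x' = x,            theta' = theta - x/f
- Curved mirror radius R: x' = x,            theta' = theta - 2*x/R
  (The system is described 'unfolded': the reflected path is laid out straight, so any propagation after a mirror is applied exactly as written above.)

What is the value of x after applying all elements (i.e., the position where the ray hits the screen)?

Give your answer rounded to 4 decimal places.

Initial: x=10.0000 theta=0.5000
After 1 (propagate distance d=22): x=21.0000 theta=0.5000
After 2 (thin lens f=43): x=21.0000 theta=1/86 (≈0.0116)
After 3 (propagate distance d=15): x=1821/86 (≈21.1744) theta=1/86 (≈0.0116)
After 4 (thin lens f=48): x=1821/86 (≈21.1744) theta=-591/1376 (≈-0.4295)
After 5 (propagate distance d=35): x=8451/1376 (≈6.1417) theta=-591/1376 (≈-0.4295)
After 6 (thin lens f=-31): x=8451/1376 (≈6.1417) theta=-4935/21328 (≈-0.2314)
After 7 (propagate distance d=14): x=123801/42656 (≈2.9023) theta=-4935/21328 (≈-0.2314)
After 8 (thin lens f=32): x=123801/42656 (≈2.9023) theta=-439641/1364992 (≈-0.3221)
After 9 (propagate distance d=44 (to screen)): x=-124053/11008 (≈-11.2693) theta=-439641/1364992 (≈-0.3221)
Rounded to 4 decimal places: x = -11.2693

Answer: -11.2693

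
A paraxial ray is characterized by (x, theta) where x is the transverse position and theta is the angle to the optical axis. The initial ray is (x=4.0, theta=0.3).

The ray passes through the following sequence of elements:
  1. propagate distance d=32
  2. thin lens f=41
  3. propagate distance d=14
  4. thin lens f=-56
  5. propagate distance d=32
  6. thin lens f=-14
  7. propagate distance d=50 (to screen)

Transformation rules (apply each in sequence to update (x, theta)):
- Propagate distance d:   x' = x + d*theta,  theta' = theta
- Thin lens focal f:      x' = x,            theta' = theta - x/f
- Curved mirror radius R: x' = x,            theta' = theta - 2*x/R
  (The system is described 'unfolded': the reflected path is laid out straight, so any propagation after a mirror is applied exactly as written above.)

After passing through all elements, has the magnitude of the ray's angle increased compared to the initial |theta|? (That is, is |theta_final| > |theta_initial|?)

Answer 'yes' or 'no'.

Answer: yes

Derivation:
Initial: x=4.0000 theta=0.3000
After 1 (propagate distance d=32): x=13.6000 theta=0.3000
After 2 (thin lens f=41): x=13.6000 theta=-13/410 (≈-0.0317)
After 3 (propagate distance d=14): x=2697/205 (≈13.1561) theta=-13/410 (≈-0.0317)
After 4 (thin lens f=-56): x=2697/205 (≈13.1561) theta=2333/11480 (≈0.2032)
After 5 (propagate distance d=32): x=28211/1435 (≈19.6592) theta=2333/11480 (≈0.2032)
After 6 (thin lens f=-14): x=28211/1435 (≈19.6592) theta=25835/16072 (≈1.6075)
After 7 (propagate distance d=50 (to screen)): x=4019283/40180 (≈100.0319) theta=25835/16072 (≈1.6075)
|theta_initial|=0.3000 |theta_final|=25835/16072 (≈1.6075) -> increased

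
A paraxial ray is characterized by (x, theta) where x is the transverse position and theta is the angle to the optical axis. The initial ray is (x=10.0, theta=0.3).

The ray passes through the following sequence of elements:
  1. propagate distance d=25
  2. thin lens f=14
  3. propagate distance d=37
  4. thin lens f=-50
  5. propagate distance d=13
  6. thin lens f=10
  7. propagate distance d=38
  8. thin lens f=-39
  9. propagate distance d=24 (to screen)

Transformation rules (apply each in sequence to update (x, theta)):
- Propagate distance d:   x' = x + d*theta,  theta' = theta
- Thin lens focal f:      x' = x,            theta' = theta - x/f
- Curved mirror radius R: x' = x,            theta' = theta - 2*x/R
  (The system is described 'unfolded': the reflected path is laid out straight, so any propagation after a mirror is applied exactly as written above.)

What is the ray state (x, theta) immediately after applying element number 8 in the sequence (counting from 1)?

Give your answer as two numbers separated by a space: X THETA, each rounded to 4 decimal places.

Answer: 47.3352 3.3696

Derivation:
Initial: x=10.0000 theta=0.3000
After 1 (propagate distance d=25): x=17.5000 theta=0.3000
After 2 (thin lens f=14): x=17.5000 theta=-0.9500
After 3 (propagate distance d=37): x=-17.6500 theta=-0.9500
After 4 (thin lens f=-50): x=-17.6500 theta=-1.3030
After 5 (propagate distance d=13): x=-34.5890 theta=-1.3030
After 6 (thin lens f=10): x=-34.5890 theta=2.1559
After 7 (propagate distance d=38): x=47.3352 theta=2.1559
After 8 (thin lens f=-39): x=47.3352 theta=438051/130000 (≈3.3696)
Rounded to 4 decimal places: x = 47.3352, theta = 3.3696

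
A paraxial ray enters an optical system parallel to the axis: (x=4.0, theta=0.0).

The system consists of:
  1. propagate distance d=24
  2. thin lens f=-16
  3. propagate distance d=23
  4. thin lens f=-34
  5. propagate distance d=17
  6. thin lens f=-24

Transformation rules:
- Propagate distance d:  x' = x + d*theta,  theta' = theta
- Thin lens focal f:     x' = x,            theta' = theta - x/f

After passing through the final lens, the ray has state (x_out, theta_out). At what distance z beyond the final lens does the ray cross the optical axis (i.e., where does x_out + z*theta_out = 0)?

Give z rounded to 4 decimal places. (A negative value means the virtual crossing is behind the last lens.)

Initial: x=4.0000 theta=0.0000
After 1 (propagate distance d=24): x=4.0000 theta=0.0000
After 2 (thin lens f=-16): x=4.0000 theta=0.2500
After 3 (propagate distance d=23): x=9.7500 theta=0.2500
After 4 (thin lens f=-34): x=9.7500 theta=73/136 (≈0.5368)
After 5 (propagate distance d=17): x=18.8750 theta=73/136 (≈0.5368)
After 6 (thin lens f=-24): x=18.8750 theta=4319/3264 (≈1.3232)
z_focus = -x_out/theta_out = -(18.8750)/(4319/3264) = -61608/4319 ≈ -14.2644
Rounded to 4 decimal places: z = -14.2644

Answer: -14.2644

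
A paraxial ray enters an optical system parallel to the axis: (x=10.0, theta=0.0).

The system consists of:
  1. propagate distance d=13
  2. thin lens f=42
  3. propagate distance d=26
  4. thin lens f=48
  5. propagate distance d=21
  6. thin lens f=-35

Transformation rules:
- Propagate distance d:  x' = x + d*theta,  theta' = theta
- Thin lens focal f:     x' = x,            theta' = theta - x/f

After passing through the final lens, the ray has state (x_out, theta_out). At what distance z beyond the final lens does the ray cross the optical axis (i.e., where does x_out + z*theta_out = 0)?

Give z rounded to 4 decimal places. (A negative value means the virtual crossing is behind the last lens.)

Initial: x=10.0000 theta=0.0000
After 1 (propagate distance d=13): x=10.0000 theta=0.0000
After 2 (thin lens f=42): x=10.0000 theta=-5/21 (≈-0.2381)
After 3 (propagate distance d=26): x=80/21 (≈3.8095) theta=-5/21 (≈-0.2381)
After 4 (thin lens f=48): x=80/21 (≈3.8095) theta=-20/63 (≈-0.3175)
After 5 (propagate distance d=21): x=-20/7 (≈-2.8571) theta=-20/63 (≈-0.3175)
After 6 (thin lens f=-35): x=-20/7 (≈-2.8571) theta=-176/441 (≈-0.3991)
z_focus = -x_out/theta_out = -(-20/7)/(-176/441) = -315/44 ≈ -7.1591
Rounded to 4 decimal places: z = -7.1591

Answer: -7.1591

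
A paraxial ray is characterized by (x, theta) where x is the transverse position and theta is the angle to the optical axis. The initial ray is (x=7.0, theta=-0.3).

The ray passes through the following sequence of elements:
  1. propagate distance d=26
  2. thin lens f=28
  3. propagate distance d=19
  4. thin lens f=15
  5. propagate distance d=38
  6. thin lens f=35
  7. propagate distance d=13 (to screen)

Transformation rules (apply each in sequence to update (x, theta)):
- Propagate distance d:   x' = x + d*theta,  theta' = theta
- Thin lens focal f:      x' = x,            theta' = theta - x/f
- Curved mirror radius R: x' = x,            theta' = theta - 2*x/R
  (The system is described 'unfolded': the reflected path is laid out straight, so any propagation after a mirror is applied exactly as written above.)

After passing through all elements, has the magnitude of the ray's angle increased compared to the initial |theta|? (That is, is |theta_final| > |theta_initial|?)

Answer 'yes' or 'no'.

Initial: x=7.0000 theta=-0.3000
After 1 (propagate distance d=26): x=-0.8000 theta=-0.3000
After 2 (thin lens f=28): x=-0.8000 theta=-19/70 (≈-0.2714)
After 3 (propagate distance d=19): x=-417/70 (≈-5.9571) theta=-19/70 (≈-0.2714)
After 4 (thin lens f=15): x=-417/70 (≈-5.9571) theta=22/175 (≈0.1257)
After 5 (propagate distance d=38): x=-1.1800 theta=22/175 (≈0.1257)
After 6 (thin lens f=35): x=-1.1800 theta=279/1750 (≈0.1594)
After 7 (propagate distance d=13 (to screen)): x=781/875 (≈0.8926) theta=279/1750 (≈0.1594)
|theta_initial|=0.3000 |theta_final|=279/1750 (≈0.1594) -> not increased

Answer: no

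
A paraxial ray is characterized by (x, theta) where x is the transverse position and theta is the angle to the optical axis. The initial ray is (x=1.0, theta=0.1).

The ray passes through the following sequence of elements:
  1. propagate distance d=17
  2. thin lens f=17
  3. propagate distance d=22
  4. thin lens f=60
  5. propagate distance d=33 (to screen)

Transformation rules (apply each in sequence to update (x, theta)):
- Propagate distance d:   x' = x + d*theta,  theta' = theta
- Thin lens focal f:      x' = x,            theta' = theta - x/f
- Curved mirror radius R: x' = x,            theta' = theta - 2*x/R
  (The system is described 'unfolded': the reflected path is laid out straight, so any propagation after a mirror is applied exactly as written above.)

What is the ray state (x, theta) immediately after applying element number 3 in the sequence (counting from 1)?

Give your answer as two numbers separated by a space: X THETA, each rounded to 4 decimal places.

Answer: 1.4059 -0.0588

Derivation:
Initial: x=1.0000 theta=0.1000
After 1 (propagate distance d=17): x=2.7000 theta=0.1000
After 2 (thin lens f=17): x=2.7000 theta=-1/17 (≈-0.0588)
After 3 (propagate distance d=22): x=239/170 (≈1.4059) theta=-1/17 (≈-0.0588)
Rounded to 4 decimal places: x = 1.4059, theta = -0.0588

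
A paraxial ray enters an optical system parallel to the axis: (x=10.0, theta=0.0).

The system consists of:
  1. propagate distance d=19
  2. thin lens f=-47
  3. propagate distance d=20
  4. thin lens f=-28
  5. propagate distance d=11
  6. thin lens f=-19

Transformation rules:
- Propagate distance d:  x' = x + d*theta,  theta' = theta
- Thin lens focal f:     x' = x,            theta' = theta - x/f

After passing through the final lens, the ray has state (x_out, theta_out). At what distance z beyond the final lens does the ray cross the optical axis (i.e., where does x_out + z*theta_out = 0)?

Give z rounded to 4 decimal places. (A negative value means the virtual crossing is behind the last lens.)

Answer: -11.7433

Derivation:
Initial: x=10.0000 theta=0.0000
After 1 (propagate distance d=19): x=10.0000 theta=0.0000
After 2 (thin lens f=-47): x=10.0000 theta=10/47 (≈0.2128)
After 3 (propagate distance d=20): x=670/47 (≈14.2553) theta=10/47 (≈0.2128)
After 4 (thin lens f=-28): x=670/47 (≈14.2553) theta=475/658 (≈0.7219)
After 5 (propagate distance d=11): x=14605/658 (≈22.1960) theta=475/658 (≈0.7219)
After 6 (thin lens f=-19): x=14605/658 (≈22.1960) theta=11815/6251 (≈1.8901)
z_focus = -x_out/theta_out = -(14605/658)/(11815/6251) = -55499/4726 ≈ -11.7433
Rounded to 4 decimal places: z = -11.7433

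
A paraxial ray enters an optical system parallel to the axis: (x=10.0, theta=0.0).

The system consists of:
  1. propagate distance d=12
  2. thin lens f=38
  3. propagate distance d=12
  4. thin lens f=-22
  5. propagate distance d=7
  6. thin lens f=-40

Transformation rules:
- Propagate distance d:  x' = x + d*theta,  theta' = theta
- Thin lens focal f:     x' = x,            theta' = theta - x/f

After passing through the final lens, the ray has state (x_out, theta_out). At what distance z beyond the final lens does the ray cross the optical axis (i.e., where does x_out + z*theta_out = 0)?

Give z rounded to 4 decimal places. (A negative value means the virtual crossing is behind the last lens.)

Initial: x=10.0000 theta=0.0000
After 1 (propagate distance d=12): x=10.0000 theta=0.0000
After 2 (thin lens f=38): x=10.0000 theta=-5/19 (≈-0.2632)
After 3 (propagate distance d=12): x=130/19 (≈6.8421) theta=-5/19 (≈-0.2632)
After 4 (thin lens f=-22): x=130/19 (≈6.8421) theta=10/209 (≈0.0478)
After 5 (propagate distance d=7): x=1500/209 (≈7.1770) theta=10/209 (≈0.0478)
After 6 (thin lens f=-40): x=1500/209 (≈7.1770) theta=5/22 (≈0.2273)
z_focus = -x_out/theta_out = -(1500/209)/(5/22) = -600/19 ≈ -31.5789
Rounded to 4 decimal places: z = -31.5789

Answer: -31.5789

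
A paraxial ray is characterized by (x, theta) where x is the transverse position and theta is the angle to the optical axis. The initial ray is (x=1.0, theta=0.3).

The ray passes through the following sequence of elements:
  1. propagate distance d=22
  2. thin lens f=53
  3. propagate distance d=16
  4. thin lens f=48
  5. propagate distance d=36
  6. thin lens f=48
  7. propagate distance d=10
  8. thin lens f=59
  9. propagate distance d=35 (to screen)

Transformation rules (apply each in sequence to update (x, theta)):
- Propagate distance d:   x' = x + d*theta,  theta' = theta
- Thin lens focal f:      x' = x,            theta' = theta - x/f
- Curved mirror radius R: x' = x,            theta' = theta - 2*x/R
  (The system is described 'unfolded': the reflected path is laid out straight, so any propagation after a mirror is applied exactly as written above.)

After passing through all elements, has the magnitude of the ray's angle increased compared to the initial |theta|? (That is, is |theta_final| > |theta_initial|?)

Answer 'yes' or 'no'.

Initial: x=1.0000 theta=0.3000
After 1 (propagate distance d=22): x=7.6000 theta=0.3000
After 2 (thin lens f=53): x=7.6000 theta=83/530 (≈0.1566)
After 3 (propagate distance d=16): x=2678/265 (≈10.1057) theta=83/530 (≈0.1566)
After 4 (thin lens f=48): x=2678/265 (≈10.1057) theta=-343/6360 (≈-0.0539)
After 5 (propagate distance d=36): x=4327/530 (≈8.1642) theta=-343/6360 (≈-0.0539)
After 6 (thin lens f=48): x=4327/530 (≈8.1642) theta=-5699/25440 (≈-0.2240)
After 7 (propagate distance d=10): x=75353/12720 (≈5.9240) theta=-5699/25440 (≈-0.2240)
After 8 (thin lens f=59): x=75353/12720 (≈5.9240) theta=-486947/1500960 (≈-0.3244)
After 9 (propagate distance d=35 (to screen)): x=-8151491/1500960 (≈-5.4309) theta=-486947/1500960 (≈-0.3244)
|theta_initial|=0.3000 |theta_final|=486947/1500960 (≈0.3244) -> increased

Answer: yes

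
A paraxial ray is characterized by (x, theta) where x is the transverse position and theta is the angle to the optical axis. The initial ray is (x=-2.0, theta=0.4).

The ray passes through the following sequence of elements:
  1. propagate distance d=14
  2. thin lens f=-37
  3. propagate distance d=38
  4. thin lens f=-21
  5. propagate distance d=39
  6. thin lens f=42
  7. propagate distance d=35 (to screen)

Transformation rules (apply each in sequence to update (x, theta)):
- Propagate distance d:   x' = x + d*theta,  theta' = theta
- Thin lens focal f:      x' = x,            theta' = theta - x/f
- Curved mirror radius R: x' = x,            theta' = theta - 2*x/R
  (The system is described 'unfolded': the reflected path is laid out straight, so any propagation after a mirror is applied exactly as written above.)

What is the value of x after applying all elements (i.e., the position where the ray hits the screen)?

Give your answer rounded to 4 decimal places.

Initial: x=-2.0000 theta=0.4000
After 1 (propagate distance d=14): x=3.6000 theta=0.4000
After 2 (thin lens f=-37): x=3.6000 theta=92/185 (≈0.4973)
After 3 (propagate distance d=38): x=4162/185 (≈22.4973) theta=92/185 (≈0.4973)
After 4 (thin lens f=-21): x=4162/185 (≈22.4973) theta=6094/3885 (≈1.5686)
After 5 (propagate distance d=39): x=108356/1295 (≈83.6726) theta=6094/3885 (≈1.5686)
After 6 (thin lens f=42): x=108356/1295 (≈83.6726) theta=-768/1813 (≈-0.4236)
After 7 (propagate distance d=35 (to screen)): x=89156/1295 (≈68.8463) theta=-768/1813 (≈-0.4236)
Rounded to 4 decimal places: x = 68.8463

Answer: 68.8463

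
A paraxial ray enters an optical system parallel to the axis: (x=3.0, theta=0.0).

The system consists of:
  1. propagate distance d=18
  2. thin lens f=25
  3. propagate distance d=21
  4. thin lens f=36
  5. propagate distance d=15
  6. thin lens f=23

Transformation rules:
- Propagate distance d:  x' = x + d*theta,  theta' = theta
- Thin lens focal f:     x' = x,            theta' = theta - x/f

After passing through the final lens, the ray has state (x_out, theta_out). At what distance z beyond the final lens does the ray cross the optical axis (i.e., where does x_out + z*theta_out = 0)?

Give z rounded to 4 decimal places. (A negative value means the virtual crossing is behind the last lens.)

Initial: x=3.0000 theta=0.0000
After 1 (propagate distance d=18): x=3.0000 theta=0.0000
After 2 (thin lens f=25): x=3.0000 theta=-0.1200
After 3 (propagate distance d=21): x=0.4800 theta=-0.1200
After 4 (thin lens f=36): x=0.4800 theta=-2/15 (≈-0.1333)
After 5 (propagate distance d=15): x=-1.5200 theta=-2/15 (≈-0.1333)
After 6 (thin lens f=23): x=-1.5200 theta=-116/1725 (≈-0.0672)
z_focus = -x_out/theta_out = -(-1.5200)/(-116/1725) = -1311/58 ≈ -22.6034
Rounded to 4 decimal places: z = -22.6034

Answer: -22.6034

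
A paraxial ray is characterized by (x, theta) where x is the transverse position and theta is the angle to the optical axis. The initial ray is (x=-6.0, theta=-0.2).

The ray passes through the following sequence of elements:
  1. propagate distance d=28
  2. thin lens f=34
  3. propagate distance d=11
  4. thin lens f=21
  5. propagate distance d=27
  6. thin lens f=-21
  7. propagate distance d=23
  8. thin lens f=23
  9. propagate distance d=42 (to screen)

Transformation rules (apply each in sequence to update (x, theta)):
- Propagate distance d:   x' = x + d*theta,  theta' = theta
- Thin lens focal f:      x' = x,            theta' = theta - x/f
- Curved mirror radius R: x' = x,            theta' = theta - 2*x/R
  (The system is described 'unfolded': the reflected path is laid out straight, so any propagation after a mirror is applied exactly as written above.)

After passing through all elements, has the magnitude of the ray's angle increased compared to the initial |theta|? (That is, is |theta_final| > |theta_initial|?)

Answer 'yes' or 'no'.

Initial: x=-6.0000 theta=-0.2000
After 1 (propagate distance d=28): x=-11.6000 theta=-0.2000
After 2 (thin lens f=34): x=-11.6000 theta=12/85 (≈0.1412)
After 3 (propagate distance d=11): x=-854/85 (≈-10.0471) theta=12/85 (≈0.1412)
After 4 (thin lens f=21): x=-854/85 (≈-10.0471) theta=158/255 (≈0.6196)
After 5 (propagate distance d=27): x=568/85 (≈6.6824) theta=158/255 (≈0.6196)
After 6 (thin lens f=-21): x=568/85 (≈6.6824) theta=558/595 (≈0.9378)
After 7 (propagate distance d=23): x=3362/119 (≈28.2521) theta=558/595 (≈0.9378)
After 8 (thin lens f=23): x=3362/119 (≈28.2521) theta=-568/1955 (≈-0.2905)
After 9 (propagate distance d=42 (to screen)): x=219638/13685 (≈16.0495) theta=-568/1955 (≈-0.2905)
|theta_initial|=0.2000 |theta_final|=568/1955 (≈0.2905) -> increased

Answer: yes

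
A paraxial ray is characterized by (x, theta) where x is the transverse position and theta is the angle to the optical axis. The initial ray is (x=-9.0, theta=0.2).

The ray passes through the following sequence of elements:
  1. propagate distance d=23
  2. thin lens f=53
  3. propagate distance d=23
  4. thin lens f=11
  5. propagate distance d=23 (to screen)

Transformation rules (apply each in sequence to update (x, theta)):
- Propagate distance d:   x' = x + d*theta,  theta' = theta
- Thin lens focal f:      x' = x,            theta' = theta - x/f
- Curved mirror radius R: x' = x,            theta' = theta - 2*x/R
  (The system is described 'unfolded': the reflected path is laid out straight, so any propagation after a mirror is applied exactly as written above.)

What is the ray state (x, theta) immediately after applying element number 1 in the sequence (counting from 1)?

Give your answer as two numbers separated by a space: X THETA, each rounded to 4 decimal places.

Initial: x=-9.0000 theta=0.2000
After 1 (propagate distance d=23): x=-4.4000 theta=0.2000
Rounded to 4 decimal places: x = -4.4000, theta = 0.2000

Answer: -4.4000 0.2000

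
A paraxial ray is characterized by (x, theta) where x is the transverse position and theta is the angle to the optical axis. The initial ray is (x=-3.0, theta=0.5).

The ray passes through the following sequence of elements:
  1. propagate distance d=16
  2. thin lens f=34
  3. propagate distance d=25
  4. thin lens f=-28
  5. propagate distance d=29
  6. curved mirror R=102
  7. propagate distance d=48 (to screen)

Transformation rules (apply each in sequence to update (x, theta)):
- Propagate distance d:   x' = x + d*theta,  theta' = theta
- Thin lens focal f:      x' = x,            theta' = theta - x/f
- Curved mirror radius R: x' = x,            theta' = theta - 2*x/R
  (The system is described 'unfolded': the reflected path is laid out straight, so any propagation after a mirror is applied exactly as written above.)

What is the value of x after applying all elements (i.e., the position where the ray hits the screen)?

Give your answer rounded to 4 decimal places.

Initial: x=-3.0000 theta=0.5000
After 1 (propagate distance d=16): x=5.0000 theta=0.5000
After 2 (thin lens f=34): x=5.0000 theta=6/17 (≈0.3529)
After 3 (propagate distance d=25): x=235/17 (≈13.8235) theta=6/17 (≈0.3529)
After 4 (thin lens f=-28): x=235/17 (≈13.8235) theta=403/476 (≈0.8466)
After 5 (propagate distance d=29): x=18267/476 (≈38.3761) theta=403/476 (≈0.8466)
After 6 (curved mirror R=102): x=18267/476 (≈38.3761) theta=381/4046 (≈0.0942)
After 7 (propagate distance d=48 (to screen)): x=347115/8092 (≈42.8961) theta=381/4046 (≈0.0942)
Rounded to 4 decimal places: x = 42.8961

Answer: 42.8961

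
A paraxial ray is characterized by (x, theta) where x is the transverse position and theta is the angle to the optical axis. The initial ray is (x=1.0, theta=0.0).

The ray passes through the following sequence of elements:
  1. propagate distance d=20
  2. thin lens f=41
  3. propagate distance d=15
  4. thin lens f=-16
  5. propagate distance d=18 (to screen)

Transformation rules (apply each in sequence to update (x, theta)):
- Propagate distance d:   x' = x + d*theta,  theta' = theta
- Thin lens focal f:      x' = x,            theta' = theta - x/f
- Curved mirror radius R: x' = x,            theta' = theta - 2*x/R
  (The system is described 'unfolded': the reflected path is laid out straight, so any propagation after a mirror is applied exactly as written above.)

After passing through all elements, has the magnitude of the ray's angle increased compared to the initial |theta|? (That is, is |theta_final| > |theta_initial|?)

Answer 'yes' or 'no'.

Answer: yes

Derivation:
Initial: x=1.0000 theta=0.0000
After 1 (propagate distance d=20): x=1.0000 theta=0.0000
After 2 (thin lens f=41): x=1.0000 theta=-1/41 (≈-0.0244)
After 3 (propagate distance d=15): x=26/41 (≈0.6341) theta=-1/41 (≈-0.0244)
After 4 (thin lens f=-16): x=26/41 (≈0.6341) theta=5/328 (≈0.0152)
After 5 (propagate distance d=18 (to screen)): x=149/164 (≈0.9085) theta=5/328 (≈0.0152)
|theta_initial|=0.0000 |theta_final|=5/328 (≈0.0152) -> increased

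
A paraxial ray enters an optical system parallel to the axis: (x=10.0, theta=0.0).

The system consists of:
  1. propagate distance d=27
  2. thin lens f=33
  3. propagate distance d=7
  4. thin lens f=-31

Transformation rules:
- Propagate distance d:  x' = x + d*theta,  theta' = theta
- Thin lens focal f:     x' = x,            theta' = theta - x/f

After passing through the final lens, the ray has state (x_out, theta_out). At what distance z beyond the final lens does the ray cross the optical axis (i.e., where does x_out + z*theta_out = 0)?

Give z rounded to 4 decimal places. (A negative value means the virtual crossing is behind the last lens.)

Initial: x=10.0000 theta=0.0000
After 1 (propagate distance d=27): x=10.0000 theta=0.0000
After 2 (thin lens f=33): x=10.0000 theta=-10/33 (≈-0.3030)
After 3 (propagate distance d=7): x=260/33 (≈7.8788) theta=-10/33 (≈-0.3030)
After 4 (thin lens f=-31): x=260/33 (≈7.8788) theta=-50/1023 (≈-0.0489)
z_focus = -x_out/theta_out = -(260/33)/(-50/1023) = 161.2000
Rounded to 4 decimal places: z = 161.2000

Answer: 161.2000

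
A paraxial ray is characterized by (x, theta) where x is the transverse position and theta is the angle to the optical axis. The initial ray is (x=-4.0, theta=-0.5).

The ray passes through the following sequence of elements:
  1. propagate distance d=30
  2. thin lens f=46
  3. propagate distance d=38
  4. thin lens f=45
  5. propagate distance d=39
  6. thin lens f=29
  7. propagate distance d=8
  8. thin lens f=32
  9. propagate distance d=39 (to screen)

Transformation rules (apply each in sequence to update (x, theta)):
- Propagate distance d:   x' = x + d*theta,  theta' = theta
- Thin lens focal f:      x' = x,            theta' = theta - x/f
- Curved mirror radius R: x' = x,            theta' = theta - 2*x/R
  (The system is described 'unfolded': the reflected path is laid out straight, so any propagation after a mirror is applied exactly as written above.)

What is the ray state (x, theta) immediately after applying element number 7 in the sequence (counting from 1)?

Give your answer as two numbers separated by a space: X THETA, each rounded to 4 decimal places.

Answer: -1.3397 0.6282

Derivation:
Initial: x=-4.0000 theta=-0.5000
After 1 (propagate distance d=30): x=-19.0000 theta=-0.5000
After 2 (thin lens f=46): x=-19.0000 theta=-2/23 (≈-0.0870)
After 3 (propagate distance d=38): x=-513/23 (≈-22.3043) theta=-2/23 (≈-0.0870)
After 4 (thin lens f=45): x=-513/23 (≈-22.3043) theta=47/115 (≈0.4087)
After 5 (propagate distance d=39): x=-732/115 (≈-6.3652) theta=47/115 (≈0.4087)
After 6 (thin lens f=29): x=-732/115 (≈-6.3652) theta=419/667 (≈0.6282)
After 7 (propagate distance d=8): x=-4468/3335 (≈-1.3397) theta=419/667 (≈0.6282)
Rounded to 4 decimal places: x = -1.3397, theta = 0.6282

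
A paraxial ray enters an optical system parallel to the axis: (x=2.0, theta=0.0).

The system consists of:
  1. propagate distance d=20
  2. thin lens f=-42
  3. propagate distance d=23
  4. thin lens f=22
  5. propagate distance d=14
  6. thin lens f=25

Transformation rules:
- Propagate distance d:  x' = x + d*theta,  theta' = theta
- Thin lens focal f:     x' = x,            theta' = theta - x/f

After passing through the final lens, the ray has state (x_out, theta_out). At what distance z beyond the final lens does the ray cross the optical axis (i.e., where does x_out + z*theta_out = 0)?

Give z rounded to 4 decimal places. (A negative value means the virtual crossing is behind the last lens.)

Initial: x=2.0000 theta=0.0000
After 1 (propagate distance d=20): x=2.0000 theta=0.0000
After 2 (thin lens f=-42): x=2.0000 theta=1/21 (≈0.0476)
After 3 (propagate distance d=23): x=65/21 (≈3.0952) theta=1/21 (≈0.0476)
After 4 (thin lens f=22): x=65/21 (≈3.0952) theta=-43/462 (≈-0.0931)
After 5 (propagate distance d=14): x=138/77 (≈1.7922) theta=-43/462 (≈-0.0931)
After 6 (thin lens f=25): x=138/77 (≈1.7922) theta=-173/1050 (≈-0.1648)
z_focus = -x_out/theta_out = -(138/77)/(-173/1050) = 20700/1903 ≈ 10.8776
Rounded to 4 decimal places: z = 10.8776

Answer: 10.8776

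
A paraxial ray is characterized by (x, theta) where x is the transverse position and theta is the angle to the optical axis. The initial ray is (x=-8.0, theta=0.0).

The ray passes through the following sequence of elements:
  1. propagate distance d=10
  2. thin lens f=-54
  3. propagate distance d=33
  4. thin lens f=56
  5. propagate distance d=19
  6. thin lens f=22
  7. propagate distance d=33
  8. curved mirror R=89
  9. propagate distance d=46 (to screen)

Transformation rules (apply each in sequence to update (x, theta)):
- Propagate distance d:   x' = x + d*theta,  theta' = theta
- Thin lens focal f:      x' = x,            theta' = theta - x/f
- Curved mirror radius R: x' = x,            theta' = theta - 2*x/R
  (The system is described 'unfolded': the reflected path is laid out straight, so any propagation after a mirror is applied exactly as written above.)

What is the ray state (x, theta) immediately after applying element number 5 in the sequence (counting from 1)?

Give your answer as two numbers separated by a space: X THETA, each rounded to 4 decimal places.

Answer: -11.3307 0.0820

Derivation:
Initial: x=-8.0000 theta=0.0000
After 1 (propagate distance d=10): x=-8.0000 theta=0.0000
After 2 (thin lens f=-54): x=-8.0000 theta=-4/27 (≈-0.1481)
After 3 (propagate distance d=33): x=-116/9 (≈-12.8889) theta=-4/27 (≈-0.1481)
After 4 (thin lens f=56): x=-116/9 (≈-12.8889) theta=31/378 (≈0.0820)
After 5 (propagate distance d=19): x=-4283/378 (≈-11.3307) theta=31/378 (≈0.0820)
Rounded to 4 decimal places: x = -11.3307, theta = 0.0820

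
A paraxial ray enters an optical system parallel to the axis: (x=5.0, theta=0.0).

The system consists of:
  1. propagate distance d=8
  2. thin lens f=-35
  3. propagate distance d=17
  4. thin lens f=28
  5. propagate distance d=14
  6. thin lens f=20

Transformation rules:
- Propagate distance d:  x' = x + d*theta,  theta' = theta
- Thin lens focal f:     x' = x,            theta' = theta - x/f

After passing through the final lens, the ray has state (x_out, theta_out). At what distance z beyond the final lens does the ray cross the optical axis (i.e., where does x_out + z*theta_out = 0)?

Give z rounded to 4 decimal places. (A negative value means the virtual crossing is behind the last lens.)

Answer: 14.0000

Derivation:
Initial: x=5.0000 theta=0.0000
After 1 (propagate distance d=8): x=5.0000 theta=0.0000
After 2 (thin lens f=-35): x=5.0000 theta=1/7 (≈0.1429)
After 3 (propagate distance d=17): x=52/7 (≈7.4286) theta=1/7 (≈0.1429)
After 4 (thin lens f=28): x=52/7 (≈7.4286) theta=-6/49 (≈-0.1224)
After 5 (propagate distance d=14): x=40/7 (≈5.7143) theta=-6/49 (≈-0.1224)
After 6 (thin lens f=20): x=40/7 (≈5.7143) theta=-20/49 (≈-0.4082)
z_focus = -x_out/theta_out = -(40/7)/(-20/49) = 14.0000
Rounded to 4 decimal places: z = 14.0000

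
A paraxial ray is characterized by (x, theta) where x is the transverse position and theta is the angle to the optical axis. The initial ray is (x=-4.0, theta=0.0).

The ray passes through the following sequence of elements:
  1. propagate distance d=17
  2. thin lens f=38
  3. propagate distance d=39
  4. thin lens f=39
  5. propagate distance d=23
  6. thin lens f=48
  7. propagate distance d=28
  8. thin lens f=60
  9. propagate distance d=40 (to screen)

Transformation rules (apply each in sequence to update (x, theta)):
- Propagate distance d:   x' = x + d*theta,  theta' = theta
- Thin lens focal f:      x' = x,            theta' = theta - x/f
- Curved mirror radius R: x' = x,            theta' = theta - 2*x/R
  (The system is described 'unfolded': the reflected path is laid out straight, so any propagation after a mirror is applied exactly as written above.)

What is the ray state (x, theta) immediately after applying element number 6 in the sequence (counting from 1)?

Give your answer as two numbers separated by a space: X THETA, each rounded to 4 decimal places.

Initial: x=-4.0000 theta=0.0000
After 1 (propagate distance d=17): x=-4.0000 theta=0.0000
After 2 (thin lens f=38): x=-4.0000 theta=2/19 (≈0.1053)
After 3 (propagate distance d=39): x=2/19 (≈0.1053) theta=2/19 (≈0.1053)
After 4 (thin lens f=39): x=2/19 (≈0.1053) theta=4/39 (≈0.1026)
After 5 (propagate distance d=23): x=1826/741 (≈2.4642) theta=4/39 (≈0.1026)
After 6 (thin lens f=48): x=1826/741 (≈2.4642) theta=911/17784 (≈0.0512)
Rounded to 4 decimal places: x = 2.4642, theta = 0.0512

Answer: 2.4642 0.0512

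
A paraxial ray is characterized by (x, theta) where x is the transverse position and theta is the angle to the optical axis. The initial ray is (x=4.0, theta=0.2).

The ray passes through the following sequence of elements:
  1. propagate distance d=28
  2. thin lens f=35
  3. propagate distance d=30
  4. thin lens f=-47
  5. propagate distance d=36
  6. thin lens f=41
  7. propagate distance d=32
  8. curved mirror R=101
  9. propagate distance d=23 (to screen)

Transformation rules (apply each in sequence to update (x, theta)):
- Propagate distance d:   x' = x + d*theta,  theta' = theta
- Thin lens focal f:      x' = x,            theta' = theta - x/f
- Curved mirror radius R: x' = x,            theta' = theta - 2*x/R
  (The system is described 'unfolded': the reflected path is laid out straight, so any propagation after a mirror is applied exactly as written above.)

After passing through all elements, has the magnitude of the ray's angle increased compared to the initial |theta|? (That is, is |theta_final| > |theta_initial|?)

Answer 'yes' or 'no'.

Initial: x=4.0000 theta=0.2000
After 1 (propagate distance d=28): x=9.6000 theta=0.2000
After 2 (thin lens f=35): x=9.6000 theta=-13/175 (≈-0.0743)
After 3 (propagate distance d=30): x=258/35 (≈7.3714) theta=-13/175 (≈-0.0743)
After 4 (thin lens f=-47): x=258/35 (≈7.3714) theta=97/1175 (≈0.0826)
After 5 (propagate distance d=36): x=85074/8225 (≈10.3433) theta=97/1175 (≈0.0826)
After 6 (thin lens f=41): x=85074/8225 (≈10.3433) theta=-11447/67445 (≈-0.1697)
After 7 (propagate distance d=32): x=1656514/337225 (≈4.9122) theta=-11447/67445 (≈-0.1697)
After 8 (curved mirror R=101): x=1656514/337225 (≈4.9122) theta=-1299109/4865675 (≈-0.2670)
After 9 (propagate distance d=23 (to screen)): x=-8369727/6811945 (≈-1.2287) theta=-1299109/4865675 (≈-0.2670)
|theta_initial|=0.2000 |theta_final|=1299109/4865675 (≈0.2670) -> increased

Answer: yes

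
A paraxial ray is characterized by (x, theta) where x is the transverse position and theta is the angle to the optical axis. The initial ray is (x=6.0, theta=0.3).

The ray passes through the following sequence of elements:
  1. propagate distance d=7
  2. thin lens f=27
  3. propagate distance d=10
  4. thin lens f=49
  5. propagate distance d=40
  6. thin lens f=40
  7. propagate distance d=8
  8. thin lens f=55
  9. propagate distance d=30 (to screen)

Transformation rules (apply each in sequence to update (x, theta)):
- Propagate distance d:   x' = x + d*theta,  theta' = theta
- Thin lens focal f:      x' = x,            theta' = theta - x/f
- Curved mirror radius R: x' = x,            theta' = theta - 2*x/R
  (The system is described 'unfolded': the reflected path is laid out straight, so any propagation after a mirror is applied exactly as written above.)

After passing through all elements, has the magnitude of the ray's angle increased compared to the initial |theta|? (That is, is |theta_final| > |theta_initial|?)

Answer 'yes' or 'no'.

Answer: no

Derivation:
Initial: x=6.0000 theta=0.3000
After 1 (propagate distance d=7): x=8.1000 theta=0.3000
After 2 (thin lens f=27): x=8.1000 theta=0.0000
After 3 (propagate distance d=10): x=8.1000 theta=0.0000
After 4 (thin lens f=49): x=8.1000 theta=-81/490 (≈-0.1653)
After 5 (propagate distance d=40): x=729/490 (≈1.4878) theta=-81/490 (≈-0.1653)
After 6 (thin lens f=40): x=729/490 (≈1.4878) theta=-0.2025
After 7 (propagate distance d=8): x=-162/1225 (≈-0.1322) theta=-0.2025
After 8 (thin lens f=55): x=-162/1225 (≈-0.1322) theta=-215703/1078000 (≈-0.2001)
After 9 (propagate distance d=30 (to screen)): x=-132273/21560 (≈-6.1351) theta=-215703/1078000 (≈-0.2001)
|theta_initial|=0.3000 |theta_final|=215703/1078000 (≈0.2001) -> not increased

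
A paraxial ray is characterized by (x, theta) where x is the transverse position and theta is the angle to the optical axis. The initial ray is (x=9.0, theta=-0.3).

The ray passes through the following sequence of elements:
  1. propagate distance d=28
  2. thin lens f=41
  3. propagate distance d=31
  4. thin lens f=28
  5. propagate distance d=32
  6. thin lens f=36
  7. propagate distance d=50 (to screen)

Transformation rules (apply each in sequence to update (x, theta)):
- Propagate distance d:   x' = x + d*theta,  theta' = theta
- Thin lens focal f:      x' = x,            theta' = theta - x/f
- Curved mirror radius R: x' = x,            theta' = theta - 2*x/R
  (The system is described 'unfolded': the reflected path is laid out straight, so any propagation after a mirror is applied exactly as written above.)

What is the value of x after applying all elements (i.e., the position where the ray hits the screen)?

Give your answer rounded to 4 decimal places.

Initial: x=9.0000 theta=-0.3000
After 1 (propagate distance d=28): x=0.6000 theta=-0.3000
After 2 (thin lens f=41): x=0.6000 theta=-129/410 (≈-0.3146)
After 3 (propagate distance d=31): x=-3753/410 (≈-9.1537) theta=-129/410 (≈-0.3146)
After 4 (thin lens f=28): x=-3753/410 (≈-9.1537) theta=141/11480 (≈0.0123)
After 5 (propagate distance d=32): x=-25143/2870 (≈-8.7606) theta=141/11480 (≈0.0123)
After 6 (thin lens f=36): x=-25143/2870 (≈-8.7606) theta=2201/8610 (≈0.2556)
After 7 (propagate distance d=50 (to screen)): x=34621/8610 (≈4.0210) theta=2201/8610 (≈0.2556)
Rounded to 4 decimal places: x = 4.0210

Answer: 4.0210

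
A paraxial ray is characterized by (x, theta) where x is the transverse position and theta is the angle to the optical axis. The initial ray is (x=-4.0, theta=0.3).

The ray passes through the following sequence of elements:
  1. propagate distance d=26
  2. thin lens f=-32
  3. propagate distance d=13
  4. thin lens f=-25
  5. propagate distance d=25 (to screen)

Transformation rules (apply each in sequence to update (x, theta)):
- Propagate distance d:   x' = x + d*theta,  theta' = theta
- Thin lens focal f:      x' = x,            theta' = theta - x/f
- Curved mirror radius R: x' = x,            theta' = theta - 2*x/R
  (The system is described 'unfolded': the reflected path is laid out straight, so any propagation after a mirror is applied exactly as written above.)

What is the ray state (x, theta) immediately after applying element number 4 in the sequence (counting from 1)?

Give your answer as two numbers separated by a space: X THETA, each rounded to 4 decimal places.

Answer: 9.2438 0.7885

Derivation:
Initial: x=-4.0000 theta=0.3000
After 1 (propagate distance d=26): x=3.8000 theta=0.3000
After 2 (thin lens f=-32): x=3.8000 theta=67/160 (≈0.4188)
After 3 (propagate distance d=13): x=1479/160 (≈9.2438) theta=67/160 (≈0.4188)
After 4 (thin lens f=-25): x=1479/160 (≈9.2438) theta=0.7885
Rounded to 4 decimal places: x = 9.2438, theta = 0.7885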